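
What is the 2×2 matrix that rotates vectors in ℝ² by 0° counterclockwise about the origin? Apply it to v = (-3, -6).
R = [[1, 0], [0, 1]]; R·v = (-3, -6)

A counterclockwise rotation by angle θ in ℝ² has matrix R(θ) = [[cos θ, -sin θ], [sin θ, cos θ]].
For θ = 0°: cos θ = 1, sin θ = 0.
R(0°) = [[1, 0], [0, 1]].
R·v = [1·-3 + (0)·-6, 0·-3 + 1·-6] = (-3, -6).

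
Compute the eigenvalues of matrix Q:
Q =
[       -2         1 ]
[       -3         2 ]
λ = -1, 1

Solve det(Q - λI) = 0. For a 2×2 matrix the characteristic equation is λ² - (trace)λ + det = 0.
trace(Q) = a + d = -2 + 2 = 0.
det(Q) = a*d - b*c = (-2)*(2) - (1)*(-3) = -4 + 3 = -1.
Characteristic equation: λ² - (0)λ + (-1) = 0.
Discriminant = (0)² - 4*(-1) = 0 + 4 = 4.
λ = (0 ± √4) / 2 = (0 ± 2) / 2 = -1, 1.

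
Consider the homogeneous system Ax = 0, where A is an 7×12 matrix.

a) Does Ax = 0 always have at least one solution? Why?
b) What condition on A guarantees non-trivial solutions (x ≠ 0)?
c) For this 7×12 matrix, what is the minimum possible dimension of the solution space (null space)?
a) Yes, x = 0 is always a solution. b) When A has linearly dependent columns (rank < n). c) Minimum nullity = 5.

a) x = 0 satisfies A·0 = 0, so the zero vector is always a solution.
b) Non-trivial solutions exist iff the columns of A are linearly dependent, equivalently rank(A) < n (the number of columns).
c) By rank-nullity, rank(A) + nullity(A) = n = 12. Since A has only 7 rows, rank(A) ≤ 7, so nullity(A) ≥ 12 - 7 = 5.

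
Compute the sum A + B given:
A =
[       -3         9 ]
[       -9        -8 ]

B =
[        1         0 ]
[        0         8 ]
A + B =
[       -2         9 ]
[       -9         0 ]

Matrix addition is elementwise: (A+B)[i][j] = A[i][j] + B[i][j].
  (A+B)[0][0] = (-3) + (1) = -2
  (A+B)[0][1] = (9) + (0) = 9
  (A+B)[1][0] = (-9) + (0) = -9
  (A+B)[1][1] = (-8) + (8) = 0
A + B =
[       -2         9 ]
[       -9         0 ]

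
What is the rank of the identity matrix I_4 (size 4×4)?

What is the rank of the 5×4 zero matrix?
rank(I_4) = 4, rank(0) = 0

The identity I_4 has 4 columns that are the standard basis vectors e_1, …, e_4. These are linearly independent, so all 4 columns are pivots and rank(I_4) = 4.
The 5×4 zero matrix has every entry zero, so every row is the zero row and there are no pivots; rank(0) = 0.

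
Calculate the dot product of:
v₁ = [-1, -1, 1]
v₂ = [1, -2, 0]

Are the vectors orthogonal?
1, No

The dot product is the sum of products of corresponding components.
v₁·v₂ = (-1)*(1) + (-1)*(-2) + (1)*(0) = -1 + 2 + 0 = 1.
Two vectors are orthogonal iff their dot product is 0; here the dot product is 1, so the vectors are not orthogonal.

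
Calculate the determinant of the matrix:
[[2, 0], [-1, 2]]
4

For a 2×2 matrix [[a, b], [c, d]], det = ad - bc
det = (2)(2) - (0)(-1) = 4 - 0 = 4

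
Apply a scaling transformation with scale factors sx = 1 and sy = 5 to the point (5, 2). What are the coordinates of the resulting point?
(5, 10)

Scaling matrix:
[[1, 0], [0, 5]]
Result: (5 × 1, 2 × 5) = (5, 10)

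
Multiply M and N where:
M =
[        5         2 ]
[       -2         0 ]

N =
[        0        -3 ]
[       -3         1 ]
MN =
[       -6       -13 ]
[        0         6 ]

Matrix multiplication: (MN)[i][j] = sum over k of M[i][k] * N[k][j].
  (MN)[0][0] = (5)*(0) + (2)*(-3) = -6
  (MN)[0][1] = (5)*(-3) + (2)*(1) = -13
  (MN)[1][0] = (-2)*(0) + (0)*(-3) = 0
  (MN)[1][1] = (-2)*(-3) + (0)*(1) = 6
MN =
[       -6       -13 ]
[        0         6 ]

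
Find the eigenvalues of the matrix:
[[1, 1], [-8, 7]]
λ = 3 and λ = 5

Characteristic equation: det(A - λI) = 0
λ² - (trace)λ + (det) = 0
λ² - (8)λ + (15) = 0
λ² - 8λ + 15 = 0
Solving: λ = 3, 5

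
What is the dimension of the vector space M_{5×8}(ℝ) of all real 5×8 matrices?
Dimension = 40

A real 5×8 matrix is determined by its 5·8 = 40 independent entries.
A standard basis is {E_ij : 1 ≤ i ≤ 5, 1 ≤ j ≤ 8}, where E_ij has a 1 in position (i, j) and 0 elsewhere — there are 40 such matrices, and they are linearly independent and span M_{5×8}(ℝ).
Therefore dim(M_{5×8}(ℝ)) = 40.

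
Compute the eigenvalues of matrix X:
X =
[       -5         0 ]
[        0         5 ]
λ = -5, 5

Solve det(X - λI) = 0. For a 2×2 matrix the characteristic equation is λ² - (trace)λ + det = 0.
trace(X) = a + d = -5 + 5 = 0.
det(X) = a*d - b*c = (-5)*(5) - (0)*(0) = -25 - 0 = -25.
Characteristic equation: λ² - (0)λ + (-25) = 0.
Discriminant = (0)² - 4*(-25) = 0 + 100 = 100.
λ = (0 ± √100) / 2 = (0 ± 10) / 2 = -5, 5.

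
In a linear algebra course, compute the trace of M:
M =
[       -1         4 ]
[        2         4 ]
tr(M) = -1 + 4 = 3

The trace of a square matrix is the sum of its diagonal entries.
Diagonal entries of M: M[0][0] = -1, M[1][1] = 4.
tr(M) = -1 + 4 = 3.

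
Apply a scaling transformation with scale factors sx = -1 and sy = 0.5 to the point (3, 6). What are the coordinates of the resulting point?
(-3, 3.0)

Scaling matrix:
[[-1, 0], [0, 0.50]]
Result: (3 × -1, 6 × 0.5) = (-3, 3.0)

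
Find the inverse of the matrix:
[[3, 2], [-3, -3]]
[[1, 2/3], [-1, -1]]

For [[a,b],[c,d]], inverse = (1/det)·[[d,-b],[-c,a]]
det = 3·-3 - 2·-3 = -3
Inverse = (1/-3)·[[-3, -2], [3, 3]]
        = [[1, 2/3], [-1, -1]]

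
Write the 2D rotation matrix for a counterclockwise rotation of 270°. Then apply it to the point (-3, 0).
R = [[0, 1], [-1, 0]]; R·(-3, 0) = (0, 3)

Rotation matrix formula: R(θ) = [[cos θ, -sin θ], [sin θ, cos θ]]
For θ = 270°:
cos(270°) = 0
sin(270°) = -1
R = [[0, 1], [-1, 0]]
Apply to (-3, 0): [0·-3 + (1)·0, -1·-3 + 0·0] = (0, 3)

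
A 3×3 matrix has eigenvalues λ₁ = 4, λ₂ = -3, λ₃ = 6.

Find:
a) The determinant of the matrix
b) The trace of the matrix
det = -72, trace = 7

Two standard eigenvalue identities:
- det(A) equals the product of the eigenvalues (counted with multiplicity).
- trace(A) equals the sum of the eigenvalues.
det(A) = (4)*(-3)*(6) = -72.
trace(A) = 4 - 3 + 6 = 7.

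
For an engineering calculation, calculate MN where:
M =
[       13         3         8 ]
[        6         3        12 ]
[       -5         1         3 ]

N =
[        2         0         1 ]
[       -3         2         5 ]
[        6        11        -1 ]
MN =
[       65        94        20 ]
[       75       138         9 ]
[        5        35        -3 ]

Matrix multiplication: (MN)[i][j] = sum over k of M[i][k] * N[k][j].
  (MN)[0][0] = (13)*(2) + (3)*(-3) + (8)*(6) = 65
  (MN)[0][1] = (13)*(0) + (3)*(2) + (8)*(11) = 94
  (MN)[0][2] = (13)*(1) + (3)*(5) + (8)*(-1) = 20
  (MN)[1][0] = (6)*(2) + (3)*(-3) + (12)*(6) = 75
  (MN)[1][1] = (6)*(0) + (3)*(2) + (12)*(11) = 138
  (MN)[1][2] = (6)*(1) + (3)*(5) + (12)*(-1) = 9
  (MN)[2][0] = (-5)*(2) + (1)*(-3) + (3)*(6) = 5
  (MN)[2][1] = (-5)*(0) + (1)*(2) + (3)*(11) = 35
  (MN)[2][2] = (-5)*(1) + (1)*(5) + (3)*(-1) = -3
MN =
[       65        94        20 ]
[       75       138         9 ]
[        5        35        -3 ]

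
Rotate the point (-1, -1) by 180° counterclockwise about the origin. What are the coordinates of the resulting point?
(1, 1)

Rotation matrix R(θ) = [[cos θ, -sin θ], [sin θ, cos θ]]; for θ = 180°:
R = [[-1, 0], [0, -1]]
Result: R × [-1, -1]ᵀ = [-1·-1 + (0)·-1, 0·-1 + (-1)·-1]ᵀ = (1, 1)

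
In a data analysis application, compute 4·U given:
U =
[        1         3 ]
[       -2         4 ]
4U =
[        4        12 ]
[       -8        16 ]

Scalar multiplication is elementwise: (4U)[i][j] = 4 * U[i][j].
  (4U)[0][0] = 4 * (1) = 4
  (4U)[0][1] = 4 * (3) = 12
  (4U)[1][0] = 4 * (-2) = -8
  (4U)[1][1] = 4 * (4) = 16
4U =
[        4        12 ]
[       -8        16 ]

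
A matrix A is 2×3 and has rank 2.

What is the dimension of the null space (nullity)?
1

The rank-nullity theorem for an m×n matrix states:
rank(A) + nullity(A) = n (the number of columns).
Here n = 3 and rank(A) = 2, so nullity(A) = 3 - 2 = 1.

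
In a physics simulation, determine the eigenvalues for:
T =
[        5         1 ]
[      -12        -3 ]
λ = -1, 3

Solve det(T - λI) = 0. For a 2×2 matrix the characteristic equation is λ² - (trace)λ + det = 0.
trace(T) = a + d = 5 - 3 = 2.
det(T) = a*d - b*c = (5)*(-3) - (1)*(-12) = -15 + 12 = -3.
Characteristic equation: λ² - (2)λ + (-3) = 0.
Discriminant = (2)² - 4*(-3) = 4 + 12 = 16.
λ = (2 ± √16) / 2 = (2 ± 4) / 2 = -1, 3.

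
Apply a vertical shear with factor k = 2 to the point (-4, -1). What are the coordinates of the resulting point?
(-4, -9)

Shear matrix for vertical shear with factor k = 2:
[[1, 0], [2, 1]]
Result: (-4, -1) → (-4, -9)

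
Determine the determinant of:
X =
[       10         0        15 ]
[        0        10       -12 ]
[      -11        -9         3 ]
det(X) = 870

Expand along row 0 (cofactor expansion): det(X) = a*(e*i - f*h) - b*(d*i - f*g) + c*(d*h - e*g), where the 3×3 is [[a, b, c], [d, e, f], [g, h, i]].
Minor M_00 = (10)*(3) - (-12)*(-9) = 30 - 108 = -78.
Minor M_01 = (0)*(3) - (-12)*(-11) = 0 - 132 = -132.
Minor M_02 = (0)*(-9) - (10)*(-11) = 0 + 110 = 110.
det(X) = (10)*(-78) - (0)*(-132) + (15)*(110) = -780 + 0 + 1650 = 870.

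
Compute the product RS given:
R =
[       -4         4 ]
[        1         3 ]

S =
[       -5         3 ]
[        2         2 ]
RS =
[       28        -4 ]
[        1         9 ]

Matrix multiplication: (RS)[i][j] = sum over k of R[i][k] * S[k][j].
  (RS)[0][0] = (-4)*(-5) + (4)*(2) = 28
  (RS)[0][1] = (-4)*(3) + (4)*(2) = -4
  (RS)[1][0] = (1)*(-5) + (3)*(2) = 1
  (RS)[1][1] = (1)*(3) + (3)*(2) = 9
RS =
[       28        -4 ]
[        1         9 ]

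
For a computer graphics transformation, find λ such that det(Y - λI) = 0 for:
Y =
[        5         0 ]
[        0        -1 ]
λ = -1, 5

Solve det(Y - λI) = 0. For a 2×2 matrix the characteristic equation is λ² - (trace)λ + det = 0.
trace(Y) = a + d = 5 - 1 = 4.
det(Y) = a*d - b*c = (5)*(-1) - (0)*(0) = -5 - 0 = -5.
Characteristic equation: λ² - (4)λ + (-5) = 0.
Discriminant = (4)² - 4*(-5) = 16 + 20 = 36.
λ = (4 ± √36) / 2 = (4 ± 6) / 2 = -1, 5.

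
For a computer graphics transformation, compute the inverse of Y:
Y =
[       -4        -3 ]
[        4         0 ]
det(Y) = 12
Y⁻¹ =
[        0       1/4 ]
[     -1/3      -1/3 ]

For a 2×2 matrix Y = [[a, b], [c, d]] with det(Y) ≠ 0, Y⁻¹ = (1/det(Y)) * [[d, -b], [-c, a]].
det(Y) = (-4)*(0) - (-3)*(4) = 0 + 12 = 12.
Y⁻¹ = (1/12) * [[0, 3], [-4, -4]].
Dividing each entry by 12 and reducing:
Y⁻¹ =
[        0       1/4 ]
[     -1/3      -1/3 ]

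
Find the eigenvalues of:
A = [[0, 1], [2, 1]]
λ = -1, 2

Solve det(A - λI) = 0. For a 2×2 matrix this is λ² - (trace)λ + det = 0.
trace(A) = 0 + 1 = 1.
det(A) = (0)*(1) - (1)*(2) = 0 - 2 = -2.
Characteristic equation: λ² - (1)λ + (-2) = 0.
Discriminant: (1)² - 4*(-2) = 1 + 8 = 9.
Roots: λ = (1 ± √9) / 2 = -1, 2.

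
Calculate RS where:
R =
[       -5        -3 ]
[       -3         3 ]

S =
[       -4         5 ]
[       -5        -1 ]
RS =
[       35       -22 ]
[       -3       -18 ]

Matrix multiplication: (RS)[i][j] = sum over k of R[i][k] * S[k][j].
  (RS)[0][0] = (-5)*(-4) + (-3)*(-5) = 35
  (RS)[0][1] = (-5)*(5) + (-3)*(-1) = -22
  (RS)[1][0] = (-3)*(-4) + (3)*(-5) = -3
  (RS)[1][1] = (-3)*(5) + (3)*(-1) = -18
RS =
[       35       -22 ]
[       -3       -18 ]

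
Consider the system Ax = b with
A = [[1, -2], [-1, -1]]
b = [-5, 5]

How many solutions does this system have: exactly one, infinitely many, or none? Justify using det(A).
Exactly one solution

Compute det(A) = (1)*(-1) - (-2)*(-1) = -3.
Because det(A) ≠ 0, A is invertible and Ax = b has a unique solution for every b (here x = A⁻¹ b).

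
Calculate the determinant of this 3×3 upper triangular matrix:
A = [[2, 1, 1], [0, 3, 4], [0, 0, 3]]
18

The determinant of a triangular matrix is the product of its diagonal entries (the off-diagonal entries above the diagonal do not affect it).
det(A) = (2) * (3) * (3) = 18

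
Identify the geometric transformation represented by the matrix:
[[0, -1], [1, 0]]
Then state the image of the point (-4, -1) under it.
rotation by 90° counterclockwise; image of (-4, -1) is (1, -4)

This matches the form [[cos θ, -sin θ], [sin θ, cos θ]] of a rotation matrix; reading off cos θ and sin θ gives the angle.
The matrix [[0, -1], [1, 0]] represents: rotation by 90° counterclockwise.
Applying it to (-4, -1): [0·-4 + -1·-1, 1·-4 + 0·-1] = (1, -4).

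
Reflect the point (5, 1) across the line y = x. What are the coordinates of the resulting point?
(1, 5)

Reflection across line y = x: (5, 1) → (1, 5)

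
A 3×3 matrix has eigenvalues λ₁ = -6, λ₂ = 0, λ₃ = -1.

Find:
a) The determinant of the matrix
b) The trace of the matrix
det = 0, trace = -7

Two standard eigenvalue identities:
- det(A) equals the product of the eigenvalues (counted with multiplicity).
- trace(A) equals the sum of the eigenvalues.
det(A) = (-6)*(0)*(-1) = 0.
trace(A) = -6 + 0 - 1 = -7.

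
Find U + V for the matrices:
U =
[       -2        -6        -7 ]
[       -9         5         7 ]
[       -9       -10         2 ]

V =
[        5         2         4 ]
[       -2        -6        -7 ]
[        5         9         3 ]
U + V =
[        3        -4        -3 ]
[      -11        -1         0 ]
[       -4        -1         5 ]

Matrix addition is elementwise: (U+V)[i][j] = U[i][j] + V[i][j].
  (U+V)[0][0] = (-2) + (5) = 3
  (U+V)[0][1] = (-6) + (2) = -4
  (U+V)[0][2] = (-7) + (4) = -3
  (U+V)[1][0] = (-9) + (-2) = -11
  (U+V)[1][1] = (5) + (-6) = -1
  (U+V)[1][2] = (7) + (-7) = 0
  (U+V)[2][0] = (-9) + (5) = -4
  (U+V)[2][1] = (-10) + (9) = -1
  (U+V)[2][2] = (2) + (3) = 5
U + V =
[        3        -4        -3 ]
[      -11        -1         0 ]
[       -4        -1         5 ]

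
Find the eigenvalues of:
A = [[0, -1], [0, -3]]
λ = -3, 0

Solve det(A - λI) = 0. For a 2×2 matrix this is λ² - (trace)λ + det = 0.
trace(A) = 0 - 3 = -3.
det(A) = (0)*(-3) - (-1)*(0) = 0 - 0 = 0.
Characteristic equation: λ² - (-3)λ + (0) = 0.
Discriminant: (-3)² - 4*(0) = 9 - 0 = 9.
Roots: λ = (-3 ± √9) / 2 = -3, 0.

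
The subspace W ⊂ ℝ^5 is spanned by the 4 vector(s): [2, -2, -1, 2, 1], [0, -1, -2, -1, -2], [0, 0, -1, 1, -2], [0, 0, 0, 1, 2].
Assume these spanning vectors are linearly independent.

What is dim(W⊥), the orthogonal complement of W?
dim(W⊥) = 1

For any subspace W of ℝ^n, dim(W) + dim(W⊥) = n (the whole-space dimension).
Here the given 4 vectors are linearly independent, so dim(W) = 4.
Thus dim(W⊥) = n - dim(W) = 5 - 4 = 1.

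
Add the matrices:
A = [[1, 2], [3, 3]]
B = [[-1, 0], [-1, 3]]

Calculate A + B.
[[0, 2], [2, 6]]

Add corresponding elements:
(1)+(-1)=0
(2)+(0)=2
(3)+(-1)=2
(3)+(3)=6
A + B = [[0, 2], [2, 6]]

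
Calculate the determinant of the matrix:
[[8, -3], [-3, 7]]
47

For a 2×2 matrix [[a, b], [c, d]], det = ad - bc
det = (8)(7) - (-3)(-3) = 56 - 9 = 47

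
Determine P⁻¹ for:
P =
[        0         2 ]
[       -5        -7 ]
det(P) = 10
P⁻¹ =
[    -7/10      -1/5 ]
[      1/2         0 ]

For a 2×2 matrix P = [[a, b], [c, d]] with det(P) ≠ 0, P⁻¹ = (1/det(P)) * [[d, -b], [-c, a]].
det(P) = (0)*(-7) - (2)*(-5) = 0 + 10 = 10.
P⁻¹ = (1/10) * [[-7, -2], [5, 0]].
Dividing each entry by 10 and reducing:
P⁻¹ =
[    -7/10      -1/5 ]
[      1/2         0 ]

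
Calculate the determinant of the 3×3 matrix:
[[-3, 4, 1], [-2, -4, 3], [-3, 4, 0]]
-20

Expansion along first row:
det = -3·det([[-4,3],[4,0]]) - 4·det([[-2,3],[-3,0]]) + 1·det([[-2,-4],[-3,4]])
    = -3·(-4·0 - 3·4) - 4·(-2·0 - 3·-3) + 1·(-2·4 - -4·-3)
    = -3·-12 - 4·9 + 1·-20
    = 36 + -36 + -20 = -20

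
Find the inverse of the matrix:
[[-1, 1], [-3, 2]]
[[2, -1], [3, -1]]

For [[a,b],[c,d]], inverse = (1/det)·[[d,-b],[-c,a]]
det = -1·2 - 1·-3 = 1
Inverse = (1/1)·[[2, -1], [3, -1]]
        = [[2, -1], [3, -1]]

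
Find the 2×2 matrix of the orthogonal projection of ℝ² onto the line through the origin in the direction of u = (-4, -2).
[[4/5, 2/5], [2/5, 1/5]]

The orthogonal projection onto the line spanned by a nonzero vector u = (a, b) has matrix P = (u uᵀ) / (uᵀ u) = (1/(a² + b²)) · [[a², ab], [ab, b²]].
Here u = (-4, -2), so a² + b² = 16 + 4 = 20.
P = (1/20) · [[16, 8], [8, 4]] = [[4/5, 2/5], [2/5, 1/5]].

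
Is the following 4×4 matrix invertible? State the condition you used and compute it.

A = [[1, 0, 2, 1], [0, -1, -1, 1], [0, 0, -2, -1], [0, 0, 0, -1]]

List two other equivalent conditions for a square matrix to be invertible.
Yes, invertible; det(A) = -2 ≠ 0. Equivalent conditions: rank(A) = 4; Ax = 0 has only the trivial solution; 0 is not an eigenvalue; the columns of A are linearly independent.

To check invertibility, compute det(A).
The given matrix is triangular, so det(A) equals the product of its diagonal entries = -2 ≠ 0.
Since det(A) ≠ 0, A is invertible.
Equivalent conditions for a square matrix A to be invertible:
- rank(A) = 4 (full rank).
- The homogeneous system Ax = 0 has only the trivial solution x = 0.
- 0 is not an eigenvalue of A.
- The columns (equivalently rows) of A are linearly independent.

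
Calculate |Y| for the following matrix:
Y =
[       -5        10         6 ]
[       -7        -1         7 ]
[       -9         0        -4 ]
det(Y) = -984

Expand along row 0 (cofactor expansion): det(Y) = a*(e*i - f*h) - b*(d*i - f*g) + c*(d*h - e*g), where the 3×3 is [[a, b, c], [d, e, f], [g, h, i]].
Minor M_00 = (-1)*(-4) - (7)*(0) = 4 - 0 = 4.
Minor M_01 = (-7)*(-4) - (7)*(-9) = 28 + 63 = 91.
Minor M_02 = (-7)*(0) - (-1)*(-9) = 0 - 9 = -9.
det(Y) = (-5)*(4) - (10)*(91) + (6)*(-9) = -20 - 910 - 54 = -984.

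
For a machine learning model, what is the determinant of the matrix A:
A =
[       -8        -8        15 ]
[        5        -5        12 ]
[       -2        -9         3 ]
det(A) = -1257

Expand along row 0 (cofactor expansion): det(A) = a*(e*i - f*h) - b*(d*i - f*g) + c*(d*h - e*g), where the 3×3 is [[a, b, c], [d, e, f], [g, h, i]].
Minor M_00 = (-5)*(3) - (12)*(-9) = -15 + 108 = 93.
Minor M_01 = (5)*(3) - (12)*(-2) = 15 + 24 = 39.
Minor M_02 = (5)*(-9) - (-5)*(-2) = -45 - 10 = -55.
det(A) = (-8)*(93) - (-8)*(39) + (15)*(-55) = -744 + 312 - 825 = -1257.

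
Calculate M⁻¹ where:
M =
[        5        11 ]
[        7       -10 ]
det(M) = -127
M⁻¹ =
[   10/127    11/127 ]
[    7/127    -5/127 ]

For a 2×2 matrix M = [[a, b], [c, d]] with det(M) ≠ 0, M⁻¹ = (1/det(M)) * [[d, -b], [-c, a]].
det(M) = (5)*(-10) - (11)*(7) = -50 - 77 = -127.
M⁻¹ = (1/-127) * [[-10, -11], [-7, 5]].
Dividing each entry by -127 and reducing:
M⁻¹ =
[   10/127    11/127 ]
[    7/127    -5/127 ]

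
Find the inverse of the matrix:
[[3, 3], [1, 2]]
[[2/3, -1], [-1/3, 1]]

For [[a,b],[c,d]], inverse = (1/det)·[[d,-b],[-c,a]]
det = 3·2 - 3·1 = 3
Inverse = (1/3)·[[2, -3], [-1, 3]]
        = [[2/3, -1], [-1/3, 1]]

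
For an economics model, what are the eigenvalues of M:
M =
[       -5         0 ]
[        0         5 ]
λ = -5, 5

Solve det(M - λI) = 0. For a 2×2 matrix the characteristic equation is λ² - (trace)λ + det = 0.
trace(M) = a + d = -5 + 5 = 0.
det(M) = a*d - b*c = (-5)*(5) - (0)*(0) = -25 - 0 = -25.
Characteristic equation: λ² - (0)λ + (-25) = 0.
Discriminant = (0)² - 4*(-25) = 0 + 100 = 100.
λ = (0 ± √100) / 2 = (0 ± 10) / 2 = -5, 5.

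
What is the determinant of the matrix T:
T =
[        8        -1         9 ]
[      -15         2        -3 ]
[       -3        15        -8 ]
det(T) = -1628

Expand along row 0 (cofactor expansion): det(T) = a*(e*i - f*h) - b*(d*i - f*g) + c*(d*h - e*g), where the 3×3 is [[a, b, c], [d, e, f], [g, h, i]].
Minor M_00 = (2)*(-8) - (-3)*(15) = -16 + 45 = 29.
Minor M_01 = (-15)*(-8) - (-3)*(-3) = 120 - 9 = 111.
Minor M_02 = (-15)*(15) - (2)*(-3) = -225 + 6 = -219.
det(T) = (8)*(29) - (-1)*(111) + (9)*(-219) = 232 + 111 - 1971 = -1628.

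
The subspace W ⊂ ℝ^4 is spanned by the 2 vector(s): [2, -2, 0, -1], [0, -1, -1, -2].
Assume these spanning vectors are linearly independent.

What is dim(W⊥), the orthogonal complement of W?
dim(W⊥) = 2

For any subspace W of ℝ^n, dim(W) + dim(W⊥) = n (the whole-space dimension).
Here the given 2 vectors are linearly independent, so dim(W) = 2.
Thus dim(W⊥) = n - dim(W) = 4 - 2 = 2.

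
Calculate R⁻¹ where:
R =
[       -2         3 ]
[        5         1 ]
det(R) = -17
R⁻¹ =
[    -1/17      3/17 ]
[     5/17      2/17 ]

For a 2×2 matrix R = [[a, b], [c, d]] with det(R) ≠ 0, R⁻¹ = (1/det(R)) * [[d, -b], [-c, a]].
det(R) = (-2)*(1) - (3)*(5) = -2 - 15 = -17.
R⁻¹ = (1/-17) * [[1, -3], [-5, -2]].
Dividing each entry by -17 and reducing:
R⁻¹ =
[    -1/17      3/17 ]
[     5/17      2/17 ]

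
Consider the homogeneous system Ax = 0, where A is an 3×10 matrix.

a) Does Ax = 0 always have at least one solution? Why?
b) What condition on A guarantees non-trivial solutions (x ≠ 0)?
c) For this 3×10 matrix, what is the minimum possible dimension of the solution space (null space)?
a) Yes, x = 0 is always a solution. b) When A has linearly dependent columns (rank < n). c) Minimum nullity = 7.

a) x = 0 satisfies A·0 = 0, so the zero vector is always a solution.
b) Non-trivial solutions exist iff the columns of A are linearly dependent, equivalently rank(A) < n (the number of columns).
c) By rank-nullity, rank(A) + nullity(A) = n = 10. Since A has only 3 rows, rank(A) ≤ 3, so nullity(A) ≥ 10 - 3 = 7.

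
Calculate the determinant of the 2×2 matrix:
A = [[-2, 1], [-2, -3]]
8

For A = [[a, b], [c, d]], det(A) = a*d - b*c.
det(A) = (-2)*(-3) - (1)*(-2) = 6 - -2 = 8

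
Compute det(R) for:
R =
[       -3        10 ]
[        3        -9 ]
det(R) = -3

For a 2×2 matrix [[a, b], [c, d]], det = a*d - b*c.
det(R) = (-3)*(-9) - (10)*(3) = 27 - 30 = -3.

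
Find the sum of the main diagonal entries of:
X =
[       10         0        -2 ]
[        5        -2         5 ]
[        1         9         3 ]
tr(X) = 10 - 2 + 3 = 11

The trace of a square matrix is the sum of its diagonal entries.
Diagonal entries of X: X[0][0] = 10, X[1][1] = -2, X[2][2] = 3.
tr(X) = 10 - 2 + 3 = 11.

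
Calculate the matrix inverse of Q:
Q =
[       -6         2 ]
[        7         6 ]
det(Q) = -50
Q⁻¹ =
[    -3/25      1/25 ]
[     7/50      3/25 ]

For a 2×2 matrix Q = [[a, b], [c, d]] with det(Q) ≠ 0, Q⁻¹ = (1/det(Q)) * [[d, -b], [-c, a]].
det(Q) = (-6)*(6) - (2)*(7) = -36 - 14 = -50.
Q⁻¹ = (1/-50) * [[6, -2], [-7, -6]].
Dividing each entry by -50 and reducing:
Q⁻¹ =
[    -3/25      1/25 ]
[     7/50      3/25 ]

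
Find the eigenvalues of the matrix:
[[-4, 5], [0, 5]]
λ = -4 and λ = 5

Characteristic equation: det(A - λI) = 0
λ² - (trace)λ + (det) = 0
λ² - (1)λ + (-20) = 0
λ² - 1λ - 20 = 0
Solving: λ = -4, 5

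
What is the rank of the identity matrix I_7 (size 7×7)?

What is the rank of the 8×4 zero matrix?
rank(I_7) = 7, rank(0) = 0

The identity I_7 has 7 columns that are the standard basis vectors e_1, …, e_7. These are linearly independent, so all 7 columns are pivots and rank(I_7) = 7.
The 8×4 zero matrix has every entry zero, so every row is the zero row and there are no pivots; rank(0) = 0.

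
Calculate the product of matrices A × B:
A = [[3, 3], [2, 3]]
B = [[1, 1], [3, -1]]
[[12, 0], [11, -1]]

Matrix multiplication:
C[0][0] = 3×1 + 3×3 = 12
C[0][1] = 3×1 + 3×-1 = 0
C[1][0] = 2×1 + 3×3 = 11
C[1][1] = 2×1 + 3×-1 = -1
Result: [[12, 0], [11, -1]]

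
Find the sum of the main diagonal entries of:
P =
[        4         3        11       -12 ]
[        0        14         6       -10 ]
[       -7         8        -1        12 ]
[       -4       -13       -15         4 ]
tr(P) = 4 + 14 - 1 + 4 = 21

The trace of a square matrix is the sum of its diagonal entries.
Diagonal entries of P: P[0][0] = 4, P[1][1] = 14, P[2][2] = -1, P[3][3] = 4.
tr(P) = 4 + 14 - 1 + 4 = 21.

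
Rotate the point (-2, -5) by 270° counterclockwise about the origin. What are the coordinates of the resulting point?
(-5, 2)

Rotation matrix R(θ) = [[cos θ, -sin θ], [sin θ, cos θ]]; for θ = 270°:
R = [[0, 1], [-1, 0]]
Result: R × [-2, -5]ᵀ = [0·-2 + (1)·-5, -1·-2 + (0)·-5]ᵀ = (-5, 2)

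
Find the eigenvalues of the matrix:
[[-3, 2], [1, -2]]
λ = -4 and λ = -1

Characteristic equation: det(A - λI) = 0
λ² - (trace)λ + (det) = 0
λ² - (-5)λ + (4) = 0
λ² + 5λ + 4 = 0
Solving: λ = -4, -1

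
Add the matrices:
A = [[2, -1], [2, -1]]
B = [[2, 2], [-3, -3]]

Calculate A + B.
[[4, 1], [-1, -4]]

Add corresponding elements:
(2)+(2)=4
(-1)+(2)=1
(2)+(-3)=-1
(-1)+(-3)=-4
A + B = [[4, 1], [-1, -4]]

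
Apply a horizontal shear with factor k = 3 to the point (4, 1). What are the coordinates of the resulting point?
(7, 1)

Shear matrix for horizontal shear with factor k = 3:
[[1, 3], [0, 1]]
Result: (4, 1) → (7, 1)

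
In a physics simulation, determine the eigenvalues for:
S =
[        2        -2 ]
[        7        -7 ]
λ = -5, 0

Solve det(S - λI) = 0. For a 2×2 matrix the characteristic equation is λ² - (trace)λ + det = 0.
trace(S) = a + d = 2 - 7 = -5.
det(S) = a*d - b*c = (2)*(-7) - (-2)*(7) = -14 + 14 = 0.
Characteristic equation: λ² - (-5)λ + (0) = 0.
Discriminant = (-5)² - 4*(0) = 25 - 0 = 25.
λ = (-5 ± √25) / 2 = (-5 ± 5) / 2 = -5, 0.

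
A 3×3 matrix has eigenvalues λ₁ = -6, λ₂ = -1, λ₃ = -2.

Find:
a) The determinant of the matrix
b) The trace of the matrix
det = -12, trace = -9

Two standard eigenvalue identities:
- det(A) equals the product of the eigenvalues (counted with multiplicity).
- trace(A) equals the sum of the eigenvalues.
det(A) = (-6)*(-1)*(-2) = -12.
trace(A) = -6 - 1 - 2 = -9.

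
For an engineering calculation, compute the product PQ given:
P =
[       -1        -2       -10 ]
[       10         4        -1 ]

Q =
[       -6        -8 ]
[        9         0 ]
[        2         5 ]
PQ =
[      -32       -42 ]
[      -26       -85 ]

Matrix multiplication: (PQ)[i][j] = sum over k of P[i][k] * Q[k][j].
  (PQ)[0][0] = (-1)*(-6) + (-2)*(9) + (-10)*(2) = -32
  (PQ)[0][1] = (-1)*(-8) + (-2)*(0) + (-10)*(5) = -42
  (PQ)[1][0] = (10)*(-6) + (4)*(9) + (-1)*(2) = -26
  (PQ)[1][1] = (10)*(-8) + (4)*(0) + (-1)*(5) = -85
PQ =
[      -32       -42 ]
[      -26       -85 ]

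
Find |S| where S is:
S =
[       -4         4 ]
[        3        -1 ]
det(S) = -8

For a 2×2 matrix [[a, b], [c, d]], det = a*d - b*c.
det(S) = (-4)*(-1) - (4)*(3) = 4 - 12 = -8.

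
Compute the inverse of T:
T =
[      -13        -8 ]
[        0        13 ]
det(T) = -169
T⁻¹ =
[    -1/13    -8/169 ]
[        0      1/13 ]

For a 2×2 matrix T = [[a, b], [c, d]] with det(T) ≠ 0, T⁻¹ = (1/det(T)) * [[d, -b], [-c, a]].
det(T) = (-13)*(13) - (-8)*(0) = -169 - 0 = -169.
T⁻¹ = (1/-169) * [[13, 8], [0, -13]].
Dividing each entry by -169 and reducing:
T⁻¹ =
[    -1/13    -8/169 ]
[        0      1/13 ]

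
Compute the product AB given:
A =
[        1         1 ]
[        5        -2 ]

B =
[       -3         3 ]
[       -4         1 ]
AB =
[       -7         4 ]
[       -7        13 ]

Matrix multiplication: (AB)[i][j] = sum over k of A[i][k] * B[k][j].
  (AB)[0][0] = (1)*(-3) + (1)*(-4) = -7
  (AB)[0][1] = (1)*(3) + (1)*(1) = 4
  (AB)[1][0] = (5)*(-3) + (-2)*(-4) = -7
  (AB)[1][1] = (5)*(3) + (-2)*(1) = 13
AB =
[       -7         4 ]
[       -7        13 ]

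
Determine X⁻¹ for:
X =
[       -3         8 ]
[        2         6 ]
det(X) = -34
X⁻¹ =
[    -3/17      4/17 ]
[     1/17      3/34 ]

For a 2×2 matrix X = [[a, b], [c, d]] with det(X) ≠ 0, X⁻¹ = (1/det(X)) * [[d, -b], [-c, a]].
det(X) = (-3)*(6) - (8)*(2) = -18 - 16 = -34.
X⁻¹ = (1/-34) * [[6, -8], [-2, -3]].
Dividing each entry by -34 and reducing:
X⁻¹ =
[    -3/17      4/17 ]
[     1/17      3/34 ]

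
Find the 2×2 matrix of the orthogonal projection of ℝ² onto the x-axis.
[[1, 0], [0, 0]]

The orthogonal projection onto the line spanned by a nonzero vector u = (a, b) has matrix P = (u uᵀ) / (uᵀ u) = (1/(a² + b²)) · [[a², ab], [ab, b²]].
Here u = (1, 0), so a² + b² = 1 + 0 = 1.
P = (1/1) · [[1, 0], [0, 0]] = [[1, 0], [0, 0]].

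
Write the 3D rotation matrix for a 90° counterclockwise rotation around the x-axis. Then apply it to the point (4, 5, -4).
R = [[1, 0, 0], [0, 0, -1], [0, 1, 0]]; R·(4, 5, -4) = (4, 4, 5)

Rotation matrix for 90° around x-axis:
cos(90°) = 0, sin(90°) = 1
R = [[1, 0, 0], [0, 0, -1], [0, 1, 0]]
Apply to (4, 5, -4): R·[4, 5, -4]ᵀ = (4, 4, 5)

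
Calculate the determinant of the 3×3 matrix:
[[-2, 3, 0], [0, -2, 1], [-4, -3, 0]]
-18

Expansion along first row:
det = -2·det([[-2,1],[-3,0]]) - 3·det([[0,1],[-4,0]]) + 0·det([[0,-2],[-4,-3]])
    = -2·(-2·0 - 1·-3) - 3·(0·0 - 1·-4) + 0·(0·-3 - -2·-4)
    = -2·3 - 3·4 + 0·-8
    = -6 + -12 + 0 = -18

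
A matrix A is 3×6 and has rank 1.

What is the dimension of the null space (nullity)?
5

The rank-nullity theorem for an m×n matrix states:
rank(A) + nullity(A) = n (the number of columns).
Here n = 6 and rank(A) = 1, so nullity(A) = 6 - 1 = 5.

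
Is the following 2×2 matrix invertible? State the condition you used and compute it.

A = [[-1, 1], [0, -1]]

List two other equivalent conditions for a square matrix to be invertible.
Yes, invertible; det(A) = 1 ≠ 0. Equivalent conditions: rank(A) = 2; Ax = 0 has only the trivial solution; 0 is not an eigenvalue; the columns of A are linearly independent.

To check invertibility, compute det(A).
The given matrix is triangular, so det(A) equals the product of its diagonal entries = 1 ≠ 0.
Since det(A) ≠ 0, A is invertible.
Equivalent conditions for a square matrix A to be invertible:
- rank(A) = 2 (full rank).
- The homogeneous system Ax = 0 has only the trivial solution x = 0.
- 0 is not an eigenvalue of A.
- The columns (equivalently rows) of A are linearly independent.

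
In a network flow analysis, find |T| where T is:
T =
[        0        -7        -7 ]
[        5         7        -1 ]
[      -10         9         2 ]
det(T) = -805

Expand along row 0 (cofactor expansion): det(T) = a*(e*i - f*h) - b*(d*i - f*g) + c*(d*h - e*g), where the 3×3 is [[a, b, c], [d, e, f], [g, h, i]].
Minor M_00 = (7)*(2) - (-1)*(9) = 14 + 9 = 23.
Minor M_01 = (5)*(2) - (-1)*(-10) = 10 - 10 = 0.
Minor M_02 = (5)*(9) - (7)*(-10) = 45 + 70 = 115.
det(T) = (0)*(23) - (-7)*(0) + (-7)*(115) = 0 + 0 - 805 = -805.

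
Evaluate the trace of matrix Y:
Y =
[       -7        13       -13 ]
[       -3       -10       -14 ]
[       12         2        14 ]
tr(Y) = -7 - 10 + 14 = -3

The trace of a square matrix is the sum of its diagonal entries.
Diagonal entries of Y: Y[0][0] = -7, Y[1][1] = -10, Y[2][2] = 14.
tr(Y) = -7 - 10 + 14 = -3.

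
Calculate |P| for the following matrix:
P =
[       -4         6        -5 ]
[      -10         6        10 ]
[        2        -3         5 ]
det(P) = 90

Expand along row 0 (cofactor expansion): det(P) = a*(e*i - f*h) - b*(d*i - f*g) + c*(d*h - e*g), where the 3×3 is [[a, b, c], [d, e, f], [g, h, i]].
Minor M_00 = (6)*(5) - (10)*(-3) = 30 + 30 = 60.
Minor M_01 = (-10)*(5) - (10)*(2) = -50 - 20 = -70.
Minor M_02 = (-10)*(-3) - (6)*(2) = 30 - 12 = 18.
det(P) = (-4)*(60) - (6)*(-70) + (-5)*(18) = -240 + 420 - 90 = 90.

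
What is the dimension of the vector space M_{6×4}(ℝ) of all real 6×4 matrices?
Dimension = 24

A real 6×4 matrix is determined by its 6·4 = 24 independent entries.
A standard basis is {E_ij : 1 ≤ i ≤ 6, 1 ≤ j ≤ 4}, where E_ij has a 1 in position (i, j) and 0 elsewhere — there are 24 such matrices, and they are linearly independent and span M_{6×4}(ℝ).
Therefore dim(M_{6×4}(ℝ)) = 24.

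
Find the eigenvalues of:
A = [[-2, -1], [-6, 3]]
λ = -3, 4

Solve det(A - λI) = 0. For a 2×2 matrix this is λ² - (trace)λ + det = 0.
trace(A) = -2 + 3 = 1.
det(A) = (-2)*(3) - (-1)*(-6) = -6 - 6 = -12.
Characteristic equation: λ² - (1)λ + (-12) = 0.
Discriminant: (1)² - 4*(-12) = 1 + 48 = 49.
Roots: λ = (1 ± √49) / 2 = -3, 4.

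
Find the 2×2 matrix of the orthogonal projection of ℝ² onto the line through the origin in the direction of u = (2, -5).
[[4/29, -10/29], [-10/29, 25/29]]

The orthogonal projection onto the line spanned by a nonzero vector u = (a, b) has matrix P = (u uᵀ) / (uᵀ u) = (1/(a² + b²)) · [[a², ab], [ab, b²]].
Here u = (2, -5), so a² + b² = 4 + 25 = 29.
P = (1/29) · [[4, -10], [-10, 25]] = [[4/29, -10/29], [-10/29, 25/29]].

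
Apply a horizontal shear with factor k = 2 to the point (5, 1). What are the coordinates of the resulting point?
(7, 1)

Shear matrix for horizontal shear with factor k = 2:
[[1, 2], [0, 1]]
Result: (5, 1) → (7, 1)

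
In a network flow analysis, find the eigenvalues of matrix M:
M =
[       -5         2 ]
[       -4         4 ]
λ = -4, 3

Solve det(M - λI) = 0. For a 2×2 matrix the characteristic equation is λ² - (trace)λ + det = 0.
trace(M) = a + d = -5 + 4 = -1.
det(M) = a*d - b*c = (-5)*(4) - (2)*(-4) = -20 + 8 = -12.
Characteristic equation: λ² - (-1)λ + (-12) = 0.
Discriminant = (-1)² - 4*(-12) = 1 + 48 = 49.
λ = (-1 ± √49) / 2 = (-1 ± 7) / 2 = -4, 3.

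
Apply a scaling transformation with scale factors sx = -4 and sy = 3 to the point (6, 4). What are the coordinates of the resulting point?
(-24, 12)

Scaling matrix:
[[-4, 0], [0, 3]]
Result: (6 × -4, 4 × 3) = (-24, 12)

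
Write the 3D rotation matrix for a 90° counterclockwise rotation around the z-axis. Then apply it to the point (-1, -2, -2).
R = [[0, -1, 0], [1, 0, 0], [0, 0, 1]]; R·(-1, -2, -2) = (2, -1, -2)

Rotation matrix for 90° around z-axis:
cos(90°) = 0, sin(90°) = 1
R = [[0, -1, 0], [1, 0, 0], [0, 0, 1]]
Apply to (-1, -2, -2): R·[-1, -2, -2]ᵀ = (2, -1, -2)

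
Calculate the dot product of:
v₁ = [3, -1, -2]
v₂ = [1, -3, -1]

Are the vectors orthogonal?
8, No

The dot product is the sum of products of corresponding components.
v₁·v₂ = (3)*(1) + (-1)*(-3) + (-2)*(-1) = 3 + 3 + 2 = 8.
Two vectors are orthogonal iff their dot product is 0; here the dot product is 8, so the vectors are not orthogonal.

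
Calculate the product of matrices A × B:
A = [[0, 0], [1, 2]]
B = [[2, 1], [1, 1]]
[[0, 0], [4, 3]]

Matrix multiplication:
C[0][0] = 0×2 + 0×1 = 0
C[0][1] = 0×1 + 0×1 = 0
C[1][0] = 1×2 + 2×1 = 4
C[1][1] = 1×1 + 2×1 = 3
Result: [[0, 0], [4, 3]]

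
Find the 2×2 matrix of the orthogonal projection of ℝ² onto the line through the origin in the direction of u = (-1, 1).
[[1/2, -1/2], [-1/2, 1/2]]

The orthogonal projection onto the line spanned by a nonzero vector u = (a, b) has matrix P = (u uᵀ) / (uᵀ u) = (1/(a² + b²)) · [[a², ab], [ab, b²]].
Here u = (-1, 1), so a² + b² = 1 + 1 = 2.
P = (1/2) · [[1, -1], [-1, 1]] = [[1/2, -1/2], [-1/2, 1/2]].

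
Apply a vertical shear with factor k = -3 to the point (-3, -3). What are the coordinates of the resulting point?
(-3, 6)

Shear matrix for vertical shear with factor k = -3:
[[1, 0], [-3, 1]]
Result: (-3, -3) → (-3, 6)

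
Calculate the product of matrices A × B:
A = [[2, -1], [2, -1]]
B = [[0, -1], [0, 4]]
[[0, -6], [0, -6]]

Matrix multiplication:
C[0][0] = 2×0 + -1×0 = 0
C[0][1] = 2×-1 + -1×4 = -6
C[1][0] = 2×0 + -1×0 = 0
C[1][1] = 2×-1 + -1×4 = -6
Result: [[0, -6], [0, -6]]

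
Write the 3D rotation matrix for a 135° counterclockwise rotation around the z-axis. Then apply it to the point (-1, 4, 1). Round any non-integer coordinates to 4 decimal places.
R = [[-√2/2, -√2/2, 0], [√2/2, -√2/2, 0], [0, 0, 1]]; R·(-1, 4, 1) = (-2.1213, -3.5355, 1.0000)

Rotation matrix for 135° around z-axis:
cos(135°) = -√2/2, sin(135°) = √2/2
R = [[-√2/2, -√2/2, 0], [√2/2, -√2/2, 0], [0, 0, 1]]
Apply to (-1, 4, 1): R·[-1, 4, 1]ᵀ = (-2.1213, -3.5355, 1.0000)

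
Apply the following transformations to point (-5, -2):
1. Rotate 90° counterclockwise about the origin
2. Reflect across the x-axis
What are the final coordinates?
(2, 5)

Step 1: Rotate 90° → (2, -5)
Step 2: Reflect across the x-axis → (2, 5)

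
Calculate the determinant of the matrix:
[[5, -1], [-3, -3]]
-18

For a 2×2 matrix [[a, b], [c, d]], det = ad - bc
det = (5)(-3) - (-1)(-3) = -15 - 3 = -18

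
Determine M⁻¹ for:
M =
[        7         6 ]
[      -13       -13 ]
det(M) = -13
M⁻¹ =
[        1      6/13 ]
[       -1     -7/13 ]

For a 2×2 matrix M = [[a, b], [c, d]] with det(M) ≠ 0, M⁻¹ = (1/det(M)) * [[d, -b], [-c, a]].
det(M) = (7)*(-13) - (6)*(-13) = -91 + 78 = -13.
M⁻¹ = (1/-13) * [[-13, -6], [13, 7]].
Dividing each entry by -13 and reducing:
M⁻¹ =
[        1      6/13 ]
[       -1     -7/13 ]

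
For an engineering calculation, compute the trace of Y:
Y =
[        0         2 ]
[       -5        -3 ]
tr(Y) = 0 - 3 = -3

The trace of a square matrix is the sum of its diagonal entries.
Diagonal entries of Y: Y[0][0] = 0, Y[1][1] = -3.
tr(Y) = 0 - 3 = -3.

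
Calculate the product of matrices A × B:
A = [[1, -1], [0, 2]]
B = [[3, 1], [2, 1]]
[[1, 0], [4, 2]]

Matrix multiplication:
C[0][0] = 1×3 + -1×2 = 1
C[0][1] = 1×1 + -1×1 = 0
C[1][0] = 0×3 + 2×2 = 4
C[1][1] = 0×1 + 2×1 = 2
Result: [[1, 0], [4, 2]]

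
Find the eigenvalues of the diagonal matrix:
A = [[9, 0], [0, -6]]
λ₁ = 9, λ₂ = -6

The characteristic polynomial of A is det(A - λI) = (9 - λ)(-6 - λ) = 0.
The roots are λ = 9 and λ = -6, so the eigenvalues are the diagonal entries.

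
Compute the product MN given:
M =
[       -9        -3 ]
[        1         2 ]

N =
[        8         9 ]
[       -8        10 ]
MN =
[      -48      -111 ]
[       -8        29 ]

Matrix multiplication: (MN)[i][j] = sum over k of M[i][k] * N[k][j].
  (MN)[0][0] = (-9)*(8) + (-3)*(-8) = -48
  (MN)[0][1] = (-9)*(9) + (-3)*(10) = -111
  (MN)[1][0] = (1)*(8) + (2)*(-8) = -8
  (MN)[1][1] = (1)*(9) + (2)*(10) = 29
MN =
[      -48      -111 ]
[       -8        29 ]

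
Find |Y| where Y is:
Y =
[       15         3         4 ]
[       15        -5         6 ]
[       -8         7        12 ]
det(Y) = -1954

Expand along row 0 (cofactor expansion): det(Y) = a*(e*i - f*h) - b*(d*i - f*g) + c*(d*h - e*g), where the 3×3 is [[a, b, c], [d, e, f], [g, h, i]].
Minor M_00 = (-5)*(12) - (6)*(7) = -60 - 42 = -102.
Minor M_01 = (15)*(12) - (6)*(-8) = 180 + 48 = 228.
Minor M_02 = (15)*(7) - (-5)*(-8) = 105 - 40 = 65.
det(Y) = (15)*(-102) - (3)*(228) + (4)*(65) = -1530 - 684 + 260 = -1954.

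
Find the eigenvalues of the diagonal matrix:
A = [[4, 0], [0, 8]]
λ₁ = 4, λ₂ = 8

The characteristic polynomial of A is det(A - λI) = (4 - λ)(8 - λ) = 0.
The roots are λ = 4 and λ = 8, so the eigenvalues are the diagonal entries.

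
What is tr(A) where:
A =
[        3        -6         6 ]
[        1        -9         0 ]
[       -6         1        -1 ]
tr(A) = 3 - 9 - 1 = -7

The trace of a square matrix is the sum of its diagonal entries.
Diagonal entries of A: A[0][0] = 3, A[1][1] = -9, A[2][2] = -1.
tr(A) = 3 - 9 - 1 = -7.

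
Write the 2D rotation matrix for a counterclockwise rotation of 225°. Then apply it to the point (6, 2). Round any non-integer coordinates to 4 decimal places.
R = [[-√2/2, √2/2], [-√2/2, -√2/2]]; R·(6, 2) = (-2.8284, -5.6569)

Rotation matrix formula: R(θ) = [[cos θ, -sin θ], [sin θ, cos θ]]
For θ = 225°:
cos(225°) = -√2/2
sin(225°) = -√2/2
R = [[-√2/2, √2/2], [-√2/2, -√2/2]]
Apply to (6, 2): [-√2/2·6 + (√2/2)·2, -√2/2·6 + -√2/2·2] = (-2.8284, -5.6569)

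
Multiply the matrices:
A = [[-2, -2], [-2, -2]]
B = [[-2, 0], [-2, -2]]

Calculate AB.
[[8, 4], [8, 4]]

Each entry (i,j) of AB = sum over k of A[i][k]*B[k][j].
(AB)[0][0] = (-2)*(-2) + (-2)*(-2) = 8
(AB)[0][1] = (-2)*(0) + (-2)*(-2) = 4
(AB)[1][0] = (-2)*(-2) + (-2)*(-2) = 8
(AB)[1][1] = (-2)*(0) + (-2)*(-2) = 4
AB = [[8, 4], [8, 4]]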